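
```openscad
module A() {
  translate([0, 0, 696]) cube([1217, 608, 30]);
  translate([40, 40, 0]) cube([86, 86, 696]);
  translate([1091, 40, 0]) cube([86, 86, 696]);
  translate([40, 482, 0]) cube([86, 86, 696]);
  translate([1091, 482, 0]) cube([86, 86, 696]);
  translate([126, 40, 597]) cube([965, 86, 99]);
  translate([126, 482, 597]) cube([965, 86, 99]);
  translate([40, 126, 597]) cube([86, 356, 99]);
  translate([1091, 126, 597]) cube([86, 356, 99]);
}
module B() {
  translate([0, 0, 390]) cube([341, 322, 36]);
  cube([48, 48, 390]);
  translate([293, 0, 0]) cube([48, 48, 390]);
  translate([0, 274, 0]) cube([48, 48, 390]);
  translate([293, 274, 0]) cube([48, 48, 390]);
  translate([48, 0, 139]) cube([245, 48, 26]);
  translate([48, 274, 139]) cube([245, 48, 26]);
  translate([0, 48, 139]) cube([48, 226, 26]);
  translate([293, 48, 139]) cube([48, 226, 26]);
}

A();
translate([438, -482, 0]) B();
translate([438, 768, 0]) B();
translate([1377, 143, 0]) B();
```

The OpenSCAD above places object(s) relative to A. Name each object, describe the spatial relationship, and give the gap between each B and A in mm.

A is a table. B is a stool. Three stools sit around the table at the −y, +y, +x sides. The gap between each stool and the table is 160 mm.

Each stool's nearest face is 160 mm from the table's bounding box.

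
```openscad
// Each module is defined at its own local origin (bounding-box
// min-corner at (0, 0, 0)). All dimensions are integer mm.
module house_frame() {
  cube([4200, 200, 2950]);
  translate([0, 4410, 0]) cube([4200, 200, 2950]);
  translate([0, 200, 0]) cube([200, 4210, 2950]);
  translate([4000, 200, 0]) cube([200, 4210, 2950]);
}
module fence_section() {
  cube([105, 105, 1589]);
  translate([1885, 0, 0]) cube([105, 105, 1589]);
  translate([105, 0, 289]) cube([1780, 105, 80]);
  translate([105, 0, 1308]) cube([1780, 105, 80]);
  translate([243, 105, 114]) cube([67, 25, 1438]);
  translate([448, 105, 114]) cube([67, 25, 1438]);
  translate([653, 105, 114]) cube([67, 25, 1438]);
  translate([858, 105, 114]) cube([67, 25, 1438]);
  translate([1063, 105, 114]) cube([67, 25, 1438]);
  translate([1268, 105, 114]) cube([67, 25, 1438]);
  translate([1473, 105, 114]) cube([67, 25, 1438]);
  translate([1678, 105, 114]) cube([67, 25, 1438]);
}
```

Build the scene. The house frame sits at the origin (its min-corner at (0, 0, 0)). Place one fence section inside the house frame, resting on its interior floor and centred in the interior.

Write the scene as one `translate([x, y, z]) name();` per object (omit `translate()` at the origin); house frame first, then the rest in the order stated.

house_frame();
translate([1105, 2240, 0]) fence_section();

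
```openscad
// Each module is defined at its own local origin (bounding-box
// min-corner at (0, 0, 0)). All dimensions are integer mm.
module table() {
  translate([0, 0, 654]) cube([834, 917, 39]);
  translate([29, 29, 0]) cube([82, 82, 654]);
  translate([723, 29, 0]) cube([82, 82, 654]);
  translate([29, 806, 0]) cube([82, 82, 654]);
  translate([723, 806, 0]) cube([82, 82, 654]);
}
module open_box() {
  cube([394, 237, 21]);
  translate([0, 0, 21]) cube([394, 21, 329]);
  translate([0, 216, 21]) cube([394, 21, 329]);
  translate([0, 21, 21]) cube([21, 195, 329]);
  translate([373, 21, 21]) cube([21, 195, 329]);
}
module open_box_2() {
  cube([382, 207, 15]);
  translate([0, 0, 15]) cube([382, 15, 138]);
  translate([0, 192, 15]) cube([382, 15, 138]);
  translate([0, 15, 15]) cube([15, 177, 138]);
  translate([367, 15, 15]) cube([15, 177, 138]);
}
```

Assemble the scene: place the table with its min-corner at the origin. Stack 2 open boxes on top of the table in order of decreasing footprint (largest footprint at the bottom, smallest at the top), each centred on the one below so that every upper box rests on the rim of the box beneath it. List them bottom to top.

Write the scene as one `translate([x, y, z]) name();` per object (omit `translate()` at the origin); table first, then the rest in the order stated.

table();
translate([220, 340, 693]) open_box();
translate([226, 355, 1043]) open_box_2();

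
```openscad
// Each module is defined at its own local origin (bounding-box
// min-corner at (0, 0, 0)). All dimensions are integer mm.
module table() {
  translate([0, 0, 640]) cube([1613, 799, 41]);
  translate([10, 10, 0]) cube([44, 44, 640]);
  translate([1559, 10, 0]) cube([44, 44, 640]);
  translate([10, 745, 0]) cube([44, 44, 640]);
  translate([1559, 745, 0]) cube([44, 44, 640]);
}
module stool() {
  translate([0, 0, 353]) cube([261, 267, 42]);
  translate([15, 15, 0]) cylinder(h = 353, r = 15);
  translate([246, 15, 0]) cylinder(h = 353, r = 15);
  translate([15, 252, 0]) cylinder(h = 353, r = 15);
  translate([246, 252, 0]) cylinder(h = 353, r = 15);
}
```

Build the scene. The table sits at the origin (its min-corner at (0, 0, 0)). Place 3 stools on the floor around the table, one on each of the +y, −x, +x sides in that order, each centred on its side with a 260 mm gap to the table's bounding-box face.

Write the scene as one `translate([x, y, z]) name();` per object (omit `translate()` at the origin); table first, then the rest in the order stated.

table();
translate([676, 1059, 0]) stool();
translate([-521, 266, 0]) stool();
translate([1873, 266, 0]) stool();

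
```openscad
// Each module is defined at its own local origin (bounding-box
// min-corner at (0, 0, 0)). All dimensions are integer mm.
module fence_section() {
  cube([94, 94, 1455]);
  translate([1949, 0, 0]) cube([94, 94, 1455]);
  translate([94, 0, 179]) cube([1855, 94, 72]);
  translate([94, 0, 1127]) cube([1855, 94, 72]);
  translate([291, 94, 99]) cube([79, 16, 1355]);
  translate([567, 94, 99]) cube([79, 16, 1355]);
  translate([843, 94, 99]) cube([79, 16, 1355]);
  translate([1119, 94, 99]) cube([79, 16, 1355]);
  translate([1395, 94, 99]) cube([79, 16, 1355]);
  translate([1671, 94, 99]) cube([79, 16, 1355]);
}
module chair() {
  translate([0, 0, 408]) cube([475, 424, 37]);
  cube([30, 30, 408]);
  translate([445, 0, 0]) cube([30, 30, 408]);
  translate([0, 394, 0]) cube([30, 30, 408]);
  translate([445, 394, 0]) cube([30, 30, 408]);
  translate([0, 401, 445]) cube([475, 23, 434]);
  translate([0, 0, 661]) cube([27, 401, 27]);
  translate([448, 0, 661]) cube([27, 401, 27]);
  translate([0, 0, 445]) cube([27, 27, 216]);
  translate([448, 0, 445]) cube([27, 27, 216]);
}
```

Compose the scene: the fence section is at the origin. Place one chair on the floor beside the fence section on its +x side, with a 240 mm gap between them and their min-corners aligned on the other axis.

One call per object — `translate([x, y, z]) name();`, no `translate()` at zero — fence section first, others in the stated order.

fence_section();
translate([2283, 0, 0]) chair();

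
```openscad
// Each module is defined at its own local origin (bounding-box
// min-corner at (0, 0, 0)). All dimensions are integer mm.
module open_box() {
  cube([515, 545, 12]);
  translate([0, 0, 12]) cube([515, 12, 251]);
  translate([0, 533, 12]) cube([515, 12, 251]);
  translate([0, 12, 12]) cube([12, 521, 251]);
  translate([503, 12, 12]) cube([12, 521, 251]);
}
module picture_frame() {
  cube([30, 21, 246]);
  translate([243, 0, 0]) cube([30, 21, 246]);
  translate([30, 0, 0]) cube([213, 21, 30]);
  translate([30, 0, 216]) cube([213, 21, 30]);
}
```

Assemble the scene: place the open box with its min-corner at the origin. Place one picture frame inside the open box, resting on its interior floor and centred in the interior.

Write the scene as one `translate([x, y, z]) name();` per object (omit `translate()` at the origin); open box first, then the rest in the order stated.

open_box();
translate([121, 262, 12]) picture_frame();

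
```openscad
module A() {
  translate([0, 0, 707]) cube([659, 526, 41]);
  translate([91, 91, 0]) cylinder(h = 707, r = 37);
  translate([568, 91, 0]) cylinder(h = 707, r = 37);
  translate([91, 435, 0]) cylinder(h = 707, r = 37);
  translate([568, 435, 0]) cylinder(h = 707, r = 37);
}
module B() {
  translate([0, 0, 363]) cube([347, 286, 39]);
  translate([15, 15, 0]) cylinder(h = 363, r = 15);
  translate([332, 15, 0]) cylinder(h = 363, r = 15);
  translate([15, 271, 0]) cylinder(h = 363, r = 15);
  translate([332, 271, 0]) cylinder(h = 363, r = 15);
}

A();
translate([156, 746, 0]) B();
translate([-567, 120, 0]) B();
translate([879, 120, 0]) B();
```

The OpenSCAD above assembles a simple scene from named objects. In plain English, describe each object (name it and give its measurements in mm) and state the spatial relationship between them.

A is a table with a 659×526 mm rectangular top, 41 mm thick, top surface at z = 748 mm, supported by four round legs of 74 mm diameter, each leg's bounding box inset 54 mm from the nearest pair of top edges, running from the floor.

B is a four-legged stool. The seat is 347×286 mm, 39 mm thick, top at z = 402 mm. It stands on four round legs, each 30 mm in diameter, from z = 0 to the seat underside, each leg's axis is inset half a diameter from the nearest pair of seat edges (so the leg's bounding box is flush with the corner).

Three stools sit around the table at the +y, −x, +x sides.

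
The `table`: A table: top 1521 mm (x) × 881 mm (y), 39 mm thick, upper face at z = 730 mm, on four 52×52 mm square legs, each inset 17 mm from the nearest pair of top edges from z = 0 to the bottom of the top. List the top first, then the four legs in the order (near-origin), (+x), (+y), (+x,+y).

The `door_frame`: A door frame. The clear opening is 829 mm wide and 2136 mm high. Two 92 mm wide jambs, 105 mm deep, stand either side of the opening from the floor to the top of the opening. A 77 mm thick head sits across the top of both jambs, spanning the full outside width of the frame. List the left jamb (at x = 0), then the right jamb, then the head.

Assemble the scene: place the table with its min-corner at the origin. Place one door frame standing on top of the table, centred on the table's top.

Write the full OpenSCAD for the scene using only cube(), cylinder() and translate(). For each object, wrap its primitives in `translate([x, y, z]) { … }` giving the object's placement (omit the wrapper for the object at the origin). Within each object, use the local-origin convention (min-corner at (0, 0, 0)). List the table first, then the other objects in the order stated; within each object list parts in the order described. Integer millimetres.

translate([0, 0, 691]) cube([1521, 881, 39]);
translate([17, 17, 0]) cube([52, 52, 691]);
translate([1452, 17, 0]) cube([52, 52, 691]);
translate([17, 812, 0]) cube([52, 52, 691]);
translate([1452, 812, 0]) cube([52, 52, 691]);
translate([254, 388, 730]) {
  cube([92, 105, 2136]);
  translate([921, 0, 0]) cube([92, 105, 2136]);
  translate([0, 0, 2136]) cube([1013, 105, 77]);
}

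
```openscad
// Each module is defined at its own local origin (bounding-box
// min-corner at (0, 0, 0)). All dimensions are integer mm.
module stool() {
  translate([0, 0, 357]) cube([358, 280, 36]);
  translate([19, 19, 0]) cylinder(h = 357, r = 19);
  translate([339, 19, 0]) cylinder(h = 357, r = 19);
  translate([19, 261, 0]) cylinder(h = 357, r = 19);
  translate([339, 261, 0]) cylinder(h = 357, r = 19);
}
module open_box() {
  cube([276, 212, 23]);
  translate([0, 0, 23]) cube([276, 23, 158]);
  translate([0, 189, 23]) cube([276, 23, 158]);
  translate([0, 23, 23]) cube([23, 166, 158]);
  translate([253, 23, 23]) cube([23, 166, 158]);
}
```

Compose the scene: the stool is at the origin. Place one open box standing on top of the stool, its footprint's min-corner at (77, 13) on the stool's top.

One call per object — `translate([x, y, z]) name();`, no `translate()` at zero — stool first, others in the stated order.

stool();
translate([77, 13, 393]) open_box();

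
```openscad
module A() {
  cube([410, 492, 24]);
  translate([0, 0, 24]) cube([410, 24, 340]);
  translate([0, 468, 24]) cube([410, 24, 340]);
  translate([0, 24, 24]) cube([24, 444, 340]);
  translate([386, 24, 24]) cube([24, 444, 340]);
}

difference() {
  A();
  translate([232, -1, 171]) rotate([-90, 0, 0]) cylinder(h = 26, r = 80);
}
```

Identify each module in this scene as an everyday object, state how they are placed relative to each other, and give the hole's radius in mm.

A is an open box. The open box has a circular hole through its front wall. The hole's radius is 80 mm.

The subtracted cylinder has r = 80 mm.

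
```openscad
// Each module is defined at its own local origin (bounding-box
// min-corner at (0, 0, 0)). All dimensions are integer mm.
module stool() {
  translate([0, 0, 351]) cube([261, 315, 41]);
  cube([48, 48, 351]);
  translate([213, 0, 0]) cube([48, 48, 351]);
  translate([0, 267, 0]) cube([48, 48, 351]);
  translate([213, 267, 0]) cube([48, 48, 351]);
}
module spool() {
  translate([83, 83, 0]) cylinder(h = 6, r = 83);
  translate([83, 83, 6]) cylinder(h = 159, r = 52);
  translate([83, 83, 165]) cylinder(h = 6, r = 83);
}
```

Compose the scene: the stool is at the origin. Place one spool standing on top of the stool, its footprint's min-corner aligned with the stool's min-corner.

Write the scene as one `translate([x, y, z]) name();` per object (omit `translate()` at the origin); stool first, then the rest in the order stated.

stool();
translate([0, 0, 392]) spool();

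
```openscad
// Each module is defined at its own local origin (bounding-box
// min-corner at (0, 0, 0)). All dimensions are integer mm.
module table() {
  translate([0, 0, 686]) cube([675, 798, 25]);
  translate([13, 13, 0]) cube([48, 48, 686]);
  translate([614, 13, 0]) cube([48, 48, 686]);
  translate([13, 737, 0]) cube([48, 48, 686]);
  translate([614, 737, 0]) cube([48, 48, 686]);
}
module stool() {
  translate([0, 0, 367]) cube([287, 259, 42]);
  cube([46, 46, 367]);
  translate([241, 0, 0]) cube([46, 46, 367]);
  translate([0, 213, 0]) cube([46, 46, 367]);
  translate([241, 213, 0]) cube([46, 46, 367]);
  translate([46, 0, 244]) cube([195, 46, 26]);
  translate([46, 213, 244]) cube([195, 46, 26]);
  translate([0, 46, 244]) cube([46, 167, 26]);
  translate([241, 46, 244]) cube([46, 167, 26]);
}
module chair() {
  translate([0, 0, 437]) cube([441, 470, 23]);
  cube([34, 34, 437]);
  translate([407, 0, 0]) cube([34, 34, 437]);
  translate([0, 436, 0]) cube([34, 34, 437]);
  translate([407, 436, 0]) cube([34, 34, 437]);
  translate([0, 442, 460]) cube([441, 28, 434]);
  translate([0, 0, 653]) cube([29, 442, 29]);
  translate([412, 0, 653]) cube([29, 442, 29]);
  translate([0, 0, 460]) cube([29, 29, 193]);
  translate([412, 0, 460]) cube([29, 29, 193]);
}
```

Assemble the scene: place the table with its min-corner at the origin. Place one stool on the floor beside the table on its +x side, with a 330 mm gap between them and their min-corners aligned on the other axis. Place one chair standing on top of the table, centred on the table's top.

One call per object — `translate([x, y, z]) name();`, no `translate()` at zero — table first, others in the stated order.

table();
translate([1005, 0, 0]) stool();
translate([117, 164, 711]) chair();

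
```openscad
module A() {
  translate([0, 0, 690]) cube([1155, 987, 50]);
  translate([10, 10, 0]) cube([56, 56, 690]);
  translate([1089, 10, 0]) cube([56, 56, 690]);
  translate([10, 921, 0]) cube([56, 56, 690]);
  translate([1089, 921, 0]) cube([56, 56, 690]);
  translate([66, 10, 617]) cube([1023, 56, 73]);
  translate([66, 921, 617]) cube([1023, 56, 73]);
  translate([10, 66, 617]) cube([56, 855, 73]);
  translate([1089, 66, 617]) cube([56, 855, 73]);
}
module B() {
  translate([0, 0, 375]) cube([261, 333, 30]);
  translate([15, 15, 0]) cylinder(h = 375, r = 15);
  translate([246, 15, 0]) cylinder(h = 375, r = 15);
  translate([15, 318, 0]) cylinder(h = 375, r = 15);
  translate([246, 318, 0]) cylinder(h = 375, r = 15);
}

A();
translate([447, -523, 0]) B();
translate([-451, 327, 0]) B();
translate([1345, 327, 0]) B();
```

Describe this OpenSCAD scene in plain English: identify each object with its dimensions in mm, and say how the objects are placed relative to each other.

A is a table with a 1155×987 mm rectangular top, 50 mm thick, top surface at z = 740 mm, supported by four 56×56 mm square legs, each inset 10 mm from the nearest pair of top edges, running from the floor. Four apron rails, 56 mm thick and 73 mm tall, run between adjacent legs with their top edges flush with the underside of the top and their outer faces flush with the legs' outer faces.

B is a four-legged stool. The seat is a 261×333×30 mm slab whose top surface is at z = 405 mm; four round legs, each 30 mm in diameter, run from the floor (z = 0) to the underside of the seat, each leg's axis is inset half a diameter from the nearest pair of seat edges (so the leg's bounding box is flush with the corner).

Three stools sit around the table at the −y, −x, +x sides.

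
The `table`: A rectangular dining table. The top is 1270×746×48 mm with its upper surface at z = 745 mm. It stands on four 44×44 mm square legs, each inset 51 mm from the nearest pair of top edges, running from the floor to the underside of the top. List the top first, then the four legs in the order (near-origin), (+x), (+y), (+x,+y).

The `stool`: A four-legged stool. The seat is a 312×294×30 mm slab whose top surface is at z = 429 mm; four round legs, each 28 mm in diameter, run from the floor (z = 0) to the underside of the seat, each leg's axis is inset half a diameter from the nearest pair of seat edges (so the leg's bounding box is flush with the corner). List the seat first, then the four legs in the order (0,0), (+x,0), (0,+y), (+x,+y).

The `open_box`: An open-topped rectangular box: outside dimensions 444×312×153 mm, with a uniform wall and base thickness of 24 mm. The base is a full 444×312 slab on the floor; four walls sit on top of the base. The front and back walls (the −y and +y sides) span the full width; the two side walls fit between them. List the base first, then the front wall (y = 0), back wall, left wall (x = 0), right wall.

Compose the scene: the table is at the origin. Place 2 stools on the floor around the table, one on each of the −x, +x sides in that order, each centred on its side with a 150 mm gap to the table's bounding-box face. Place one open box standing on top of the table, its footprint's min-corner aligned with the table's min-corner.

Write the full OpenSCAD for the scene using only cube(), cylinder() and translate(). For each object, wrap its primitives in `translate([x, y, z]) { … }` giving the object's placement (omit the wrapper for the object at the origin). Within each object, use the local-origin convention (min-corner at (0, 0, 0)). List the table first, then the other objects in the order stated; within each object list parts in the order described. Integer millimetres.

translate([0, 0, 697]) cube([1270, 746, 48]);
translate([51, 51, 0]) cube([44, 44, 697]);
translate([1175, 51, 0]) cube([44, 44, 697]);
translate([51, 651, 0]) cube([44, 44, 697]);
translate([1175, 651, 0]) cube([44, 44, 697]);
translate([-462, 226, 0]) {
  translate([0, 0, 399]) cube([312, 294, 30]);
  translate([14, 14, 0]) cylinder(h = 399, r = 14);
  translate([298, 14, 0]) cylinder(h = 399, r = 14);
  translate([14, 280, 0]) cylinder(h = 399, r = 14);
  translate([298, 280, 0]) cylinder(h = 399, r = 14);
}
translate([1420, 226, 0]) {
  translate([0, 0, 399]) cube([312, 294, 30]);
  translate([14, 14, 0]) cylinder(h = 399, r = 14);
  translate([298, 14, 0]) cylinder(h = 399, r = 14);
  translate([14, 280, 0]) cylinder(h = 399, r = 14);
  translate([298, 280, 0]) cylinder(h = 399, r = 14);
}
translate([0, 0, 745]) {
  cube([444, 312, 24]);
  translate([0, 0, 24]) cube([444, 24, 129]);
  translate([0, 288, 24]) cube([444, 24, 129]);
  translate([0, 24, 24]) cube([24, 264, 129]);
  translate([420, 24, 24]) cube([24, 264, 129]);
}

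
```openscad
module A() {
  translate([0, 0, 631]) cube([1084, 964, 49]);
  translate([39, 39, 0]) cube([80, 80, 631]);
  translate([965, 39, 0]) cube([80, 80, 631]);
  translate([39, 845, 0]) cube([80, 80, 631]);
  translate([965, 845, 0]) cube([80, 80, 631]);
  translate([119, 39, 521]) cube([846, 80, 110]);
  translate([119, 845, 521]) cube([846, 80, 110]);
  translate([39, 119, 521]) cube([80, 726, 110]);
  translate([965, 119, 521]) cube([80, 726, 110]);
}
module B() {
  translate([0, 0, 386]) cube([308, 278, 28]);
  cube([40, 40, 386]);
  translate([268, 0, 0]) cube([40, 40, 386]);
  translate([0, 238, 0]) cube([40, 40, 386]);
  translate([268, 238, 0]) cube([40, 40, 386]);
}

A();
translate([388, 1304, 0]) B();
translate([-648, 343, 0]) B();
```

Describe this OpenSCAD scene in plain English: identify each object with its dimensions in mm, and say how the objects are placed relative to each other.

A is a table with a 1084×964 mm rectangular top, 49 mm thick, top surface at z = 680 mm, supported by four 80×80 mm square legs, each inset 39 mm from the nearest pair of top edges, running from the floor. Four apron rails, 80 mm thick and 110 mm tall, run between adjacent legs with their top edges flush with the underside of the top and their outer faces flush with the legs' outer faces.

B is a four-legged stool. The seat is a 308×278×28 mm slab whose top surface is at z = 414 mm; four square legs, each 40×40 mm in cross-section, run from the floor (z = 0) to the underside of the seat, each flush with a corner of the seat.

Two stools sit around the table at the +y, −x sides.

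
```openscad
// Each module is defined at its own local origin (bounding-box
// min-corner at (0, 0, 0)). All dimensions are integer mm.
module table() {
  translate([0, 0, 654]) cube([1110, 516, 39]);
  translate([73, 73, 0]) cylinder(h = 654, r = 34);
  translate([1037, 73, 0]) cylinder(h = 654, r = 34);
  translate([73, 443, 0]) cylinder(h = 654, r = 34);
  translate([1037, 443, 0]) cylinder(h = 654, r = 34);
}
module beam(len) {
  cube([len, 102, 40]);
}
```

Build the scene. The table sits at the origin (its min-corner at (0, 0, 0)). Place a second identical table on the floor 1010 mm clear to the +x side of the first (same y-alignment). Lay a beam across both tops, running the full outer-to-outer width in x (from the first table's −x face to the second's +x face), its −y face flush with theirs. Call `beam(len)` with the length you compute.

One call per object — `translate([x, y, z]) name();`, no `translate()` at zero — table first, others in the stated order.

table();
translate([2120, 0, 0]) table();
translate([0, 0, 693]) beam(3230);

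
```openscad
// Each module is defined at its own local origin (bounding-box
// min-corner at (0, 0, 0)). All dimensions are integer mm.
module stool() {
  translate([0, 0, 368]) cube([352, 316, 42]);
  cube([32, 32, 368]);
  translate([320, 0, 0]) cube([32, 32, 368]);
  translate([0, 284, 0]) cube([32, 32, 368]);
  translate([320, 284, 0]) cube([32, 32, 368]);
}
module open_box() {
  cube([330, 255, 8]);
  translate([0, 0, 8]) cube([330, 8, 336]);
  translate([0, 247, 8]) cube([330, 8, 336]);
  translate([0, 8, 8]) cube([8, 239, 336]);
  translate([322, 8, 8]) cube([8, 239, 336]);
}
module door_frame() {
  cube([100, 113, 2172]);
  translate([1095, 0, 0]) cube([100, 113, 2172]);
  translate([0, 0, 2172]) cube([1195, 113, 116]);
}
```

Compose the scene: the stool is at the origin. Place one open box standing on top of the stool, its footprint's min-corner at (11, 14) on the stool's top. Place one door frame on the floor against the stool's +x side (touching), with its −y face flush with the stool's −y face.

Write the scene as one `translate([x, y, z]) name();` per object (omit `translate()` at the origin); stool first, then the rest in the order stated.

stool();
translate([11, 14, 410]) open_box();
translate([352, 0, 0]) door_frame();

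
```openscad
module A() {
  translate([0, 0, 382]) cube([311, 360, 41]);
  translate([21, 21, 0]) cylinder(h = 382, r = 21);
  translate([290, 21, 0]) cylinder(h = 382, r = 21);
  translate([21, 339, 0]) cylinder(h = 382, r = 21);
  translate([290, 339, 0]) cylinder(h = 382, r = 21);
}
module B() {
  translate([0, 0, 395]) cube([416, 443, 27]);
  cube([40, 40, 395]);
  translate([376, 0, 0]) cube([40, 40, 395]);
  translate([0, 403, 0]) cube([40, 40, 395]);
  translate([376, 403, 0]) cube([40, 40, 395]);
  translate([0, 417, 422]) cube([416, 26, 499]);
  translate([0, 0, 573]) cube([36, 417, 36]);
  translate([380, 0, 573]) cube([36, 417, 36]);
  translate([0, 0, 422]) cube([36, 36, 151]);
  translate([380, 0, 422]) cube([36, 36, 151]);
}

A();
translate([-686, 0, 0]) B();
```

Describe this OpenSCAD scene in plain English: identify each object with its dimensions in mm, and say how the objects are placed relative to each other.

A is a simple wooden stool: a rectangular seat 311 mm (x) by 360 mm (y), 41 mm thick, top face at z = 423 mm, on four round legs, each 42 mm in diameter. The legs rest on z = 0, each leg's axis is inset half a diameter from the nearest pair of seat edges (so the leg's bounding box is flush with the corner).

B is a chair: 416×443 mm seat, 27 mm thick, top at z = 422 mm, on four 40 mm square corner legs flush with the seat edges. A 26 mm thick backrest slab spans the full seat width, extending 499 mm above the seat top, its back face flush with the seat's +y edge. Two armrests of 36×36 mm section run along each side from the seat's front edge to the front of the backrest, top faces 187 mm above the seat top and outer faces flush with the seat's x-edges; a 36×36 mm post under the front of each armrest stands on the seat at the front corner.

The chair is on the floor beside the stool on its −x side.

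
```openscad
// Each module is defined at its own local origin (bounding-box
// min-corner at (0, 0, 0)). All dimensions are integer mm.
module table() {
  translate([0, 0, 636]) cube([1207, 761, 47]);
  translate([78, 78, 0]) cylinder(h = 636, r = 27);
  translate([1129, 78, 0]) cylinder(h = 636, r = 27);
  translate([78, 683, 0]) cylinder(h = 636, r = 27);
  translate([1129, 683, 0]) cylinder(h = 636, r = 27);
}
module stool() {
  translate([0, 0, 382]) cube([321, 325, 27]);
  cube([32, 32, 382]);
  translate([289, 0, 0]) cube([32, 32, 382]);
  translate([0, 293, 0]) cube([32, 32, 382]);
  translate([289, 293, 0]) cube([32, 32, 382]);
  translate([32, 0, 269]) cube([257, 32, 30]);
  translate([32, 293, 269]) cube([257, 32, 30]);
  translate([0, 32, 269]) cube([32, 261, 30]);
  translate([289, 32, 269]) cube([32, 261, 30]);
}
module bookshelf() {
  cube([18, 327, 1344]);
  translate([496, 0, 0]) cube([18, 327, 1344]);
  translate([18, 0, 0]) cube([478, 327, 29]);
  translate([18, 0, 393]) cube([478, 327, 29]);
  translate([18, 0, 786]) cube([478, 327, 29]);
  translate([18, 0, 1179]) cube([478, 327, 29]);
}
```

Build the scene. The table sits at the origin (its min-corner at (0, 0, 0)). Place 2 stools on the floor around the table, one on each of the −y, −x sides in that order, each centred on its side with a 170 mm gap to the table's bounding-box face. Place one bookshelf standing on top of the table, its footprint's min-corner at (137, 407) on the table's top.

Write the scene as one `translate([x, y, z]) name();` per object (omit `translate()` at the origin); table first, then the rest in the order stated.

table();
translate([443, -495, 0]) stool();
translate([-491, 218, 0]) stool();
translate([137, 407, 683]) bookshelf();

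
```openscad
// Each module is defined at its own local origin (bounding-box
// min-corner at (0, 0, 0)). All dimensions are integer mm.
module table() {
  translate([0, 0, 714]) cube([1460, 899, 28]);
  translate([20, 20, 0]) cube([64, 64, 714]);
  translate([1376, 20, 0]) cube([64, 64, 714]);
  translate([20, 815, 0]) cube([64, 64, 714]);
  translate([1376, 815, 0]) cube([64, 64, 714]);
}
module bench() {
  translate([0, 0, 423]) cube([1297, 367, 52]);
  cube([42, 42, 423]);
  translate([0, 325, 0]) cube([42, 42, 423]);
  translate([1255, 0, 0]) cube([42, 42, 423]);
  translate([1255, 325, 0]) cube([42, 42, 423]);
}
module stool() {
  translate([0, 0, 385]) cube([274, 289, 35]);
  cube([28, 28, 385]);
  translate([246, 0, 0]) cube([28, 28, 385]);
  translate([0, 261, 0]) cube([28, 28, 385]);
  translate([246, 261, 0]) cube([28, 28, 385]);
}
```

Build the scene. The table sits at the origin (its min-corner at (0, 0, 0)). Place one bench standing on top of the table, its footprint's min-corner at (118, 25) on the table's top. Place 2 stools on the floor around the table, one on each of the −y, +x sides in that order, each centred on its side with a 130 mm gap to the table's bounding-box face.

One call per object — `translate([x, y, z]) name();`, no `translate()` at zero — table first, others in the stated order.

table();
translate([118, 25, 742]) bench();
translate([593, -419, 0]) stool();
translate([1590, 305, 0]) stool();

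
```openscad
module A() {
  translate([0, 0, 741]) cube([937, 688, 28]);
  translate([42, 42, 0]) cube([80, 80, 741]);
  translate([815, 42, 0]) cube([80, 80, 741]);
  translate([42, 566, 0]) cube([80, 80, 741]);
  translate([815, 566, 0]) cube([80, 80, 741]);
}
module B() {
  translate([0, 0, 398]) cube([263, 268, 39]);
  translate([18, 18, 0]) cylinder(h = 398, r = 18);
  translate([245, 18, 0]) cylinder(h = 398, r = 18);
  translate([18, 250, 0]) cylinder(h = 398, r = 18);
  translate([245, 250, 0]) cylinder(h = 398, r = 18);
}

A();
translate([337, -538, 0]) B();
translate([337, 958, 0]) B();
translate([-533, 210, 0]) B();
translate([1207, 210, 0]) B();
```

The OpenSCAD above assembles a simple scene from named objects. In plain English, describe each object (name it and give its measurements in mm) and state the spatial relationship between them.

A is a rectangular dining table. The top is 937×688×28 mm with its upper surface at z = 769 mm. It stands on four 80×80 mm square legs, each inset 42 mm from the nearest pair of top edges, running from the floor to the underside of the top.

B is a four-legged stool. The seat is 263×268 mm, 39 mm thick, top at z = 437 mm. It stands on four round legs, each 36 mm in diameter, from z = 0 to the seat underside, each leg's axis is inset half a diameter from the nearest pair of seat edges (so the leg's bounding box is flush with the corner).

Four stools sit around the table at the −y, +y, −x, +x sides.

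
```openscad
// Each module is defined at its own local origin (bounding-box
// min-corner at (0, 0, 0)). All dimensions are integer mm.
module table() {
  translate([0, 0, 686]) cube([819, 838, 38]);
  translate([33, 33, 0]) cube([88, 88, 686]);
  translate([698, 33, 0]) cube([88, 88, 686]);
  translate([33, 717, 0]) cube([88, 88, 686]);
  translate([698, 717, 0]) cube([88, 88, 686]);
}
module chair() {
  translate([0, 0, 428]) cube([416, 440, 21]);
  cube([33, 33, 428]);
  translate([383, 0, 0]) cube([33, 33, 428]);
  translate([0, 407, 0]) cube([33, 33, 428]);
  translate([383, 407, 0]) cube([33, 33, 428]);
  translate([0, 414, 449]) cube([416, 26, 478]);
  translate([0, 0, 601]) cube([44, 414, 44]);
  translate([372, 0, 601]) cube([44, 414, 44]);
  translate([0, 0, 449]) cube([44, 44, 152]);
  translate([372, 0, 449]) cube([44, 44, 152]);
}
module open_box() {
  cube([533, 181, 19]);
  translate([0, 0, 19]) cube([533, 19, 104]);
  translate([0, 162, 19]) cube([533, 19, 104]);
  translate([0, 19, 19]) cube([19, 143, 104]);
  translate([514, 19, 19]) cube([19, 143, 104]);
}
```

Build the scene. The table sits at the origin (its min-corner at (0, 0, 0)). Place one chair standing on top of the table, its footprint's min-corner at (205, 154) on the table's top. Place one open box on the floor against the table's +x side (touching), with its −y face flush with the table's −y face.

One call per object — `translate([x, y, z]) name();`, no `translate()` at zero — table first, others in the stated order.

table();
translate([205, 154, 724]) chair();
translate([819, 0, 0]) open_box();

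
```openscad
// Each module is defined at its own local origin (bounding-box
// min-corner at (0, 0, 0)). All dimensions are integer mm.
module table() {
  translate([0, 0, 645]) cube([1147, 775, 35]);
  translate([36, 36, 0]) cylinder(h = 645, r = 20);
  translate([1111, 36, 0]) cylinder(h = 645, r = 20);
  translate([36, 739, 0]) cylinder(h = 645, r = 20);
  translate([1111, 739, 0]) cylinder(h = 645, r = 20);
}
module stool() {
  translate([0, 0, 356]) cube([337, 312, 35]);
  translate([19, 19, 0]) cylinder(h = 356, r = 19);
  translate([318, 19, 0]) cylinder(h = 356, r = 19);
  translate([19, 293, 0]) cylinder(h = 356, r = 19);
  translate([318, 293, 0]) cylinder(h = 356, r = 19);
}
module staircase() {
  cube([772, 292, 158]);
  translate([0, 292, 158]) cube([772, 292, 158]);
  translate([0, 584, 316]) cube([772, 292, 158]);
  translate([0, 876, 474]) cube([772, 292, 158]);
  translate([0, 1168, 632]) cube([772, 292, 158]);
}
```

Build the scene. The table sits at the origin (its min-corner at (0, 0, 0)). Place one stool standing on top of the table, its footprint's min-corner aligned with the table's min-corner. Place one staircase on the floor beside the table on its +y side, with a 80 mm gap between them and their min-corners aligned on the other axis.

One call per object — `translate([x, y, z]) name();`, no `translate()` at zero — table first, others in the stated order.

table();
translate([0, 0, 680]) stool();
translate([0, 855, 0]) staircase();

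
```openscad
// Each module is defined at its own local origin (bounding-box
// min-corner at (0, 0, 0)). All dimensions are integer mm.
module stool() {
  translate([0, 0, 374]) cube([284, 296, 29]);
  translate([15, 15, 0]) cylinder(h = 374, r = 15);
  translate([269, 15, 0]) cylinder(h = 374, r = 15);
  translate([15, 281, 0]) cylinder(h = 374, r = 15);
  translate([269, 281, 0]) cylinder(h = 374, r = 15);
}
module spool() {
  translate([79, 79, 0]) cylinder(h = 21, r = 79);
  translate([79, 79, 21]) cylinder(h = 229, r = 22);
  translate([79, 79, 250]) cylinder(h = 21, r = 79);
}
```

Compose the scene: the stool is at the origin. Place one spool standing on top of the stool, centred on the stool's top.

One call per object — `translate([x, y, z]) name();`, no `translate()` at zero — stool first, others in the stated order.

stool();
translate([63, 69, 403]) spool();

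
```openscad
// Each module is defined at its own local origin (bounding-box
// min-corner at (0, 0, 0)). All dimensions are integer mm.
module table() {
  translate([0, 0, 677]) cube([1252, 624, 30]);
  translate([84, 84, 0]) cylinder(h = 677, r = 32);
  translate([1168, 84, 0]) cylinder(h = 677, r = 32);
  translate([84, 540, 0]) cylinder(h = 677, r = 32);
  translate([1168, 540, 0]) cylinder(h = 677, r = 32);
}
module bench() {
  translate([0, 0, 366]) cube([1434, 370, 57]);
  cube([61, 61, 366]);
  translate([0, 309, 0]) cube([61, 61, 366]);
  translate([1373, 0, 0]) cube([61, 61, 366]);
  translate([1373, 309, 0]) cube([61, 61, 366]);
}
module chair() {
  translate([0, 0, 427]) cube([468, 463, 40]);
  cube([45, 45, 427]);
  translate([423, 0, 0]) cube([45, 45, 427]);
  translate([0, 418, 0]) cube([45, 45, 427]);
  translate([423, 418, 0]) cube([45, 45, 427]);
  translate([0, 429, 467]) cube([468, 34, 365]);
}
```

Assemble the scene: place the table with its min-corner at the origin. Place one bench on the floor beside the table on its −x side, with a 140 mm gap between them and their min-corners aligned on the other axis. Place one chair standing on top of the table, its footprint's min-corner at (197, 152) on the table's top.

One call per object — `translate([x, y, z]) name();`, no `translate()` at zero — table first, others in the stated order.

table();
translate([-1574, 0, 0]) bench();
translate([197, 152, 707]) chair();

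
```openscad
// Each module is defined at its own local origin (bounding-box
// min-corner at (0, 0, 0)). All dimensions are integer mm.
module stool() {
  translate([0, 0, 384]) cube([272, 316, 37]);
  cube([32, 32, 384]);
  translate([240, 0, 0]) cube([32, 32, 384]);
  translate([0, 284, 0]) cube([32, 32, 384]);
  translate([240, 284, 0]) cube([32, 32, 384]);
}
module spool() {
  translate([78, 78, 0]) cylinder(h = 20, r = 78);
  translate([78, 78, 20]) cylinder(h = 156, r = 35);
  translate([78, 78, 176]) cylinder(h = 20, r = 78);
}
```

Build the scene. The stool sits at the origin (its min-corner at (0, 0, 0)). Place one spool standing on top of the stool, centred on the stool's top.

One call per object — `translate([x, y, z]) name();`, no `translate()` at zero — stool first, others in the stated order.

stool();
translate([58, 80, 421]) spool();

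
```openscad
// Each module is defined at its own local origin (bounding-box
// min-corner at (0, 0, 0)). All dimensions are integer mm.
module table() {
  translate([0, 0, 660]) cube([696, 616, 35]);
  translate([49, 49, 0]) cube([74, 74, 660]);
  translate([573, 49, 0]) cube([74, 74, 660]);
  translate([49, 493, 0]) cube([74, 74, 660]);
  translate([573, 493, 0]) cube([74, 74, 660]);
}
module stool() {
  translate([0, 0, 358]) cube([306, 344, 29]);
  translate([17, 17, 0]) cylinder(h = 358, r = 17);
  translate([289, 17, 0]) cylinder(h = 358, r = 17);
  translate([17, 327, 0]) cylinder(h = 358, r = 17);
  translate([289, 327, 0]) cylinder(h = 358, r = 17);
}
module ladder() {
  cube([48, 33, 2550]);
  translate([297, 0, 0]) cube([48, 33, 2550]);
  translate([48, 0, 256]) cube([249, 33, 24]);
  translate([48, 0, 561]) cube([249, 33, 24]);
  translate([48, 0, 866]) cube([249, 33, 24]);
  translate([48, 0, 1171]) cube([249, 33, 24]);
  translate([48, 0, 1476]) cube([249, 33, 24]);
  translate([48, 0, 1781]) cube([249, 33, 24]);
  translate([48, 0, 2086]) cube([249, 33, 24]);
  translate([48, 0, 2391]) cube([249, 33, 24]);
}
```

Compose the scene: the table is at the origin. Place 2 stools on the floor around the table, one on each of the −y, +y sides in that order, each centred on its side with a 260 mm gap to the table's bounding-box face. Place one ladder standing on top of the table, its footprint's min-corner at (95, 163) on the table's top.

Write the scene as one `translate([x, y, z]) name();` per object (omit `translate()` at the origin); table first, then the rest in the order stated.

table();
translate([195, -604, 0]) stool();
translate([195, 876, 0]) stool();
translate([95, 163, 695]) ladder();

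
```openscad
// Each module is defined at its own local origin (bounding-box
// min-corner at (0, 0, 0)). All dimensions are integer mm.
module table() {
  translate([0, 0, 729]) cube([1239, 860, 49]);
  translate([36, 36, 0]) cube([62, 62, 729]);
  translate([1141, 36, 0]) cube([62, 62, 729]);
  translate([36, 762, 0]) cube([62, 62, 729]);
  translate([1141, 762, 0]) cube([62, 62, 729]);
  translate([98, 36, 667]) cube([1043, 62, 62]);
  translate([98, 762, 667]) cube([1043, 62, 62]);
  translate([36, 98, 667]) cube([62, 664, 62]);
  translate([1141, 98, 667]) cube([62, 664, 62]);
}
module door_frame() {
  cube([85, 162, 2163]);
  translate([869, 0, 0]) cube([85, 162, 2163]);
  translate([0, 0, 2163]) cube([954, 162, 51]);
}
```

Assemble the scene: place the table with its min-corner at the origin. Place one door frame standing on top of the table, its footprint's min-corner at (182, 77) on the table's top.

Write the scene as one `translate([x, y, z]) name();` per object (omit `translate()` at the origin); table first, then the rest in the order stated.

table();
translate([182, 77, 778]) door_frame();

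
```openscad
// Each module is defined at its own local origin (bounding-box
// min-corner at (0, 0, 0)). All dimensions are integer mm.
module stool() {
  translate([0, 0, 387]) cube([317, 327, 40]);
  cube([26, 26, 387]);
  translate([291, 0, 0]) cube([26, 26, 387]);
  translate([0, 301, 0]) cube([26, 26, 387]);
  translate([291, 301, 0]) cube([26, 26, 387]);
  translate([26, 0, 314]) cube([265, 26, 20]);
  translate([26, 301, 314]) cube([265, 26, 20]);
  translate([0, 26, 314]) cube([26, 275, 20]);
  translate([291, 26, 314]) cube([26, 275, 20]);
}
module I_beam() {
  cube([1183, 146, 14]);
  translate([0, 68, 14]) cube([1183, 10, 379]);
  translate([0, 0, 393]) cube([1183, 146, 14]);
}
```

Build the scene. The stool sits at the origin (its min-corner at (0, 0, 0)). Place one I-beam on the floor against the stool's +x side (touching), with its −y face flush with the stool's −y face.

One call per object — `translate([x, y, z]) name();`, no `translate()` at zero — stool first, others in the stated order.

stool();
translate([317, 0, 0]) I_beam();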